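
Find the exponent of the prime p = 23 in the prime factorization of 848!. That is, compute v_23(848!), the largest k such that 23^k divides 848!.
v_23(848!) = 37

Legendre's formula: v_p(n!) = Σ_{k ≥ 1} ⌊n / p^k⌋. For p = 23, n = 848, the terms are:
  ⌊848/23^1⌋ = ⌊848/23⌋ = 36
  ⌊848/23^2⌋ = ⌊848/529⌋ = 1
(the next term ⌊848/23^3⌋ = 0, terminating the sum). Summing: v_23(848!) = 36 + 1 = 37.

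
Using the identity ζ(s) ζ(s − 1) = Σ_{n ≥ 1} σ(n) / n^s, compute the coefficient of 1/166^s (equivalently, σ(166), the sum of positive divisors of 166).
σ(166) = 252

In the product (Σ m^0/m^s)(Σ k / k^s) = Σ (Σ_{d | n} d) / n^s, the coefficient of 1/n^s is σ(n) = Σ_{d | n} d. For n = 166, divisors are [1, 2, 83, 166]; summing: σ(166) = 252.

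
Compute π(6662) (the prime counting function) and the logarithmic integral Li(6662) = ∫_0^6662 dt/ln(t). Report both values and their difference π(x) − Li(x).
π(6662) = 859;  Li(6662) ≈ 876.05;  π(x) − Li(x) ≈ -17.05.

Direct count of primes ≤ 6662 gives π(6662) = 859. Numerical evaluation of the logarithmic integral gives Li(6662) ≈ 876.05. The difference π(x) − Li(x) ≈ -17.05 is typically negative for small/moderate x (Li(x) overestimates), though Littlewood's theorem shows this sign changes infinitely often.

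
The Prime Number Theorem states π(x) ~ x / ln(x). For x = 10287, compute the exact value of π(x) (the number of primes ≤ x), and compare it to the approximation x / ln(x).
π(10287) = 1261;  x/ln(x) ≈ 1113.48;  relative error ≈ 11.70%.

Directly count primes up to 10287: π(10287) = 1261. The PNT approximation gives 10287/ln(10287) ≈ 10287/9.23864 ≈ 1113.48. Relative error (π(x) − x/ln(x)) / π(x) ≈ 11.70%; the approximation is known to undercount slightly (Li(x) is a better estimate).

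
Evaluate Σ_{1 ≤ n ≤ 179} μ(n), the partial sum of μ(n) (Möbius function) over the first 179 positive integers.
Σ_{n ≤ 179} μ(n) = -3

Compute μ(n) for each 1 ≤ n ≤ 179: μ(1) = 1, μ(2) = -1, μ(3) = -1, μ(4) = 0, μ(5) = -1, μ(6) = 1, μ(7) = -1, μ(8) = 0, μ(9) = 0, μ(10) = 1, μ(11) = -1, μ(12) = 0, μ(13) = -1, μ(14) = 1, μ(15) = 1, μ(16) = 0, μ(17) = -1, μ(18) = 0, μ(19) = -1, μ(20) = 0, μ(21) = 1, μ(22) = 1, μ(23) = -1, μ(24) = 0, μ(25) = 0, μ(26) = 1, μ(27) = 0, μ(28) = 0, μ(29) = -1, μ(30) = -1, μ(31) = -1, μ(32) = 0, μ(33) = 1, μ(34) = 1, μ(35) = 1, μ(36) = 0, μ(37) = -1, μ(38) = 1, μ(39) = 1, μ(40) = 0, μ(41) = -1, μ(42) = -1, μ(43) = -1, μ(44) = 0, μ(45) = 0, μ(46) = 1, μ(47) = -1, μ(48) = 0, μ(49) = 0, μ(50) = 0, μ(51) = 1, μ(52) = 0, μ(53) = -1, μ(54) = 0, μ(55) = 1, μ(56) = 0, μ(57) = 1, μ(58) = 1, μ(59) = -1, μ(60) = 0, μ(61) = -1, μ(62) = 1, μ(63) = 0, μ(64) = 0, μ(65) = 1, μ(66) = -1, μ(67) = -1, μ(68) = 0, μ(69) = 1, μ(70) = -1, μ(71) = -1, μ(72) = 0, μ(73) = -1, μ(74) = 1, μ(75) = 0, μ(76) = 0, μ(77) = 1, μ(78) = -1, μ(79) = -1, μ(80) = 0, μ(81) = 0, μ(82) = 1, μ(83) = -1, μ(84) = 0, μ(85) = 1, μ(86) = 1, μ(87) = 1, μ(88) = 0, μ(89) = -1, μ(90) = 0, μ(91) = 1, μ(92) = 0, μ(93) = 1, μ(94) = 1, μ(95) = 1, μ(96) = 0, μ(97) = -1, μ(98) = 0, μ(99) = 0, μ(100) = 0, μ(101) = -1, μ(102) = -1, μ(103) = -1, μ(104) = 0, μ(105) = -1, μ(106) = 1, μ(107) = -1, μ(108) = 0, μ(109) = -1, μ(110) = -1, μ(111) = 1, μ(112) = 0, μ(113) = -1, μ(114) = -1, μ(115) = 1, μ(116) = 0, μ(117) = 0, μ(118) = 1, μ(119) = 1, μ(120) = 0, μ(121) = 0, μ(122) = 1, μ(123) = 1, μ(124) = 0, μ(125) = 0, μ(126) = 0, μ(127) = -1, μ(128) = 0, μ(129) = 1, μ(130) = -1, μ(131) = -1, μ(132) = 0, μ(133) = 1, μ(134) = 1, μ(135) = 0, μ(136) = 0, μ(137) = -1, μ(138) = -1, μ(139) = -1, μ(140) = 0, μ(141) = 1, μ(142) = 1, μ(143) = 1, μ(144) = 0, μ(145) = 1, μ(146) = 1, μ(147) = 0, μ(148) = 0, μ(149) = -1, μ(150) = 0, μ(151) = -1, μ(152) = 0, μ(153) = 0, μ(154) = -1, μ(155) = 1, μ(156) = 0, μ(157) = -1, μ(158) = 1, μ(159) = 1, μ(160) = 0, μ(161) = 1, μ(162) = 0, μ(163) = -1, μ(164) = 0, μ(165) = -1, μ(166) = 1, μ(167) = -1, μ(168) = 0, μ(169) = 0, μ(170) = -1, μ(171) = 0, μ(172) = 0, μ(173) = -1, μ(174) = -1, μ(175) = 0, μ(176) = 0, μ(177) = 1, μ(178) = 1, μ(179) = -1. Summing all 179 values: -3. (Mertens function M(x) = Σ_{n ≤ x} μ(n); on average M(x) should be small (PNT ⟺ M(x) = o(x)).)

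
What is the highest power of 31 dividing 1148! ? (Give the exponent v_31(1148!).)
v_31(1148!) = 38

Legendre's formula: v_p(n!) = Σ_{k ≥ 1} ⌊n / p^k⌋. For p = 31, n = 1148, the terms are:
  ⌊1148/31^1⌋ = ⌊1148/31⌋ = 37
  ⌊1148/31^2⌋ = ⌊1148/961⌋ = 1
(the next term ⌊1148/31^3⌋ = 0, terminating the sum). Summing: v_31(1148!) = 37 + 1 = 38.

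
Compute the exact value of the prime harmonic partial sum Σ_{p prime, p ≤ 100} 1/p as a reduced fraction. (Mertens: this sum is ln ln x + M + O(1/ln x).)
Σ 1/p = 4156517583588203716343221884611037839/2305567963945518424753102147331756070

π(100) = 25, so the primes ≤ 100 are [2, 3, 5, 7, 11, 13, 17, 19, 23, 29, 31, 37, 41, 43, 47, 53, 59, 61, 67, 71, 73, 79, 83, 89, 97]. Summing 1/p over these primes: 4156517583588203716343221884611037839/2305567963945518424753102147331756070 ≈ 1.8028. Mertens estimate ln ln(100) + 0.2615 ≈ 1.7887.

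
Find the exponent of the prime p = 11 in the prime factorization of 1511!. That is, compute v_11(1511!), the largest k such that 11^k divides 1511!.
v_11(1511!) = 150

Legendre's formula: v_p(n!) = Σ_{k ≥ 1} ⌊n / p^k⌋. For p = 11, n = 1511, the terms are:
  ⌊1511/11^1⌋ = ⌊1511/11⌋ = 137
  ⌊1511/11^2⌋ = ⌊1511/121⌋ = 12
  ⌊1511/11^3⌋ = ⌊1511/1331⌋ = 1
(the next term ⌊1511/11^4⌋ = 0, terminating the sum). Summing: v_11(1511!) = 137 + 12 + 1 = 150.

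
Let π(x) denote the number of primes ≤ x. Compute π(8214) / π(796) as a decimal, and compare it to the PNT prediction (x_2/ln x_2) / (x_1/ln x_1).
π(8214)/π(796) = 1029/138 ≈ 7.4565;  PNT prediction ≈ 7.6471.

π(796) = 138 and π(8214) = 1029, so π(8214)/π(796) ≈ 7.4565. The PNT-predicted ratio is (8214/ln(8214)) / (796/ln(796)) ≈ 7.6471. The two agree to within a few percent, as expected.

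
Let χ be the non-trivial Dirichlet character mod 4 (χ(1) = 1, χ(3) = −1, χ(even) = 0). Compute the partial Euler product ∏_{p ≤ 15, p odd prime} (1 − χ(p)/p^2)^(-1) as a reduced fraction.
∏ = 143143/156160

The odd primes p ≤ 15 are [3, 5, 7, 11, 13]. For each, χ(p) = 1 if p ≡ 1 mod 4, χ(p) = −1 if p ≡ 3 mod 4. Taking (1 − χ(p)/p^2)^(-1) = p^2/(p^2 − χ(p)): (1 − (-1)/3^2)^(-1) · (1 − (1)/5^2)^(-1) · (1 − (-1)/7^2)^(-1) · (1 − (-1)/11^2)^(-1) · (1 − (1)/13^2)^(-1) = 143143/156160.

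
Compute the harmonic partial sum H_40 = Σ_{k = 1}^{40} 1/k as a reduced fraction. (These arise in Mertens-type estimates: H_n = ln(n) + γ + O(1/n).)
H_40 = 2078178381193813/485721041551200

Direct summation: H_40 = 1 + 1/2 + ... + 1/40. The least common denominator is lcm(1, ..., 40) = 5342931457063200; over this denominator the numerator is 5342931457063200 + 2671465728531600 + 1780977152354400 + 1335732864265800 + 1068586291412640 + 890488576177200 + 763275922437600 + 667866432132900 + 593659050784800 + 534293145706320 + 485721041551200 + 445244288088600 + 410994727466400 + 381637961218800 + 356195430470880 + 333933216066450 + 314290085709600 + 296829525392400 + 281206918792800 + 267146572853160 + 254425307479200 + 242860520775600 + 232301367698400 + 222622144044300 + 213717258282528 + 205497363733200 + 197886350261600 + 190818980609400 + 184239015760800 + 178097715235440 + 172352627647200 + 166966608033225 + 161907013850400 + 157145042854800 + 152655184487520 + 148414762696200 + 144403552893600 + 140603459396400 + 136998242488800 + 133573286426580 = 22859962193131943, so H_40 = 22859962193131943/5342931457063200; reducing by gcd(22859962193131943, 5342931457063200) = 11 gives 2078178381193813/485721041551200 ≈ 4.27854. (The PNT-adjacent estimate ln(40) + γ ≈ 4.26610 matches within O(1/n).)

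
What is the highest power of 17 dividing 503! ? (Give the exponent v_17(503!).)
v_17(503!) = 30

Legendre's formula: v_p(n!) = Σ_{k ≥ 1} ⌊n / p^k⌋. For p = 17, n = 503, the terms are:
  ⌊503/17^1⌋ = ⌊503/17⌋ = 29
  ⌊503/17^2⌋ = ⌊503/289⌋ = 1
(the next term ⌊503/17^3⌋ = 0, terminating the sum). Summing: v_17(503!) = 29 + 1 = 30.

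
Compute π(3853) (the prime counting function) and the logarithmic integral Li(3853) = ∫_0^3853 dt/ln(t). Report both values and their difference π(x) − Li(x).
π(3853) = 535;  Li(3853) ≈ 547.60;  π(x) − Li(x) ≈ -12.60.

Direct count of primes ≤ 3853 gives π(3853) = 535. Numerical evaluation of the logarithmic integral gives Li(3853) ≈ 547.60. The difference π(x) − Li(x) ≈ -12.60 is typically negative for small/moderate x (Li(x) overestimates), though Littlewood's theorem shows this sign changes infinitely often.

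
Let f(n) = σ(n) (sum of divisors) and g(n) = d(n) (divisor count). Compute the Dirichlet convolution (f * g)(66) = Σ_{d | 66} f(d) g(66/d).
(σ * d)(66) = 420

Divisors of 66: [1, 2, 3, 6, 11, 22, 33, 66]. For each d | 66:
  d = 1: σ(1) · d(66/1) = 1 · 8 = 8
  d = 2: σ(2) · d(66/2) = 3 · 4 = 12
  d = 3: σ(3) · d(66/3) = 4 · 4 = 16
  d = 6: σ(6) · d(66/6) = 12 · 2 = 24
  d = 11: σ(11) · d(66/11) = 12 · 4 = 48
  d = 22: σ(22) · d(66/22) = 36 · 2 = 72
  d = 33: σ(33) · d(66/33) = 48 · 2 = 96
  d = 66: σ(66) · d(66/66) = 144 · 1 = 144
Summing: (σ * d)(66) = 8 + 12 + 16 + 24 + 48 + 72 + 96 + 144 = 420.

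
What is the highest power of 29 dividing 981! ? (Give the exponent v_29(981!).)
v_29(981!) = 34

Legendre's formula: v_p(n!) = Σ_{k ≥ 1} ⌊n / p^k⌋. For p = 29, n = 981, the terms are:
  ⌊981/29^1⌋ = ⌊981/29⌋ = 33
  ⌊981/29^2⌋ = ⌊981/841⌋ = 1
(the next term ⌊981/29^3⌋ = 0, terminating the sum). Summing: v_29(981!) = 33 + 1 = 34.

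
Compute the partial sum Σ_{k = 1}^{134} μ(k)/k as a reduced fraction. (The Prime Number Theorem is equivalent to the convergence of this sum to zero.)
Σ μ(k)/k = 1798157260399775266990045811129040783798487774562/262948239526313870385685898536205956450305483726315

Values of μ(k) for 1 ≤ k ≤ 134: μ(1) = 1, μ(2) = -1, μ(3) = -1, μ(5) = -1, μ(6) = 1, μ(7) = -1, μ(10) = 1, μ(11) = -1, μ(13) = -1, μ(14) = 1, μ(15) = 1, μ(17) = -1, μ(19) = -1, μ(21) = 1, μ(22) = 1, μ(23) = -1, μ(26) = 1, μ(29) = -1, μ(30) = -1, μ(31) = -1, μ(33) = 1, μ(34) = 1, μ(35) = 1, μ(37) = -1, μ(38) = 1, μ(39) = 1, μ(41) = -1, μ(42) = -1, μ(43) = -1, μ(46) = 1, μ(47) = -1, μ(51) = 1, μ(53) = -1, μ(55) = 1, μ(57) = 1, μ(58) = 1, μ(59) = -1, μ(61) = -1, μ(62) = 1, μ(65) = 1, μ(66) = -1, μ(67) = -1, μ(69) = 1, μ(70) = -1, μ(71) = -1, μ(73) = -1, μ(74) = 1, μ(77) = 1, μ(78) = -1, μ(79) = -1, μ(82) = 1, μ(83) = -1, μ(85) = 1, μ(86) = 1, μ(87) = 1, μ(89) = -1, μ(91) = 1, μ(93) = 1, μ(94) = 1, μ(95) = 1, μ(97) = -1, μ(101) = -1, μ(102) = -1, μ(103) = -1, μ(105) = -1, μ(106) = 1, μ(107) = -1, μ(109) = -1, μ(110) = -1, μ(111) = 1, μ(113) = -1, μ(114) = -1, μ(115) = 1, μ(118) = 1, μ(119) = 1, μ(122) = 1, μ(123) = 1, μ(127) = -1, μ(129) = 1, μ(130) = -1, μ(131) = -1, μ(133) = 1, μ(134) = 1, with μ = 0 on non-squarefree integers. Summing μ(k)/k for k where μ(k) ≠ 0 gives 1798157260399775266990045811129040783798487774562/262948239526313870385685898536205956450305483726315 ≈ 0.0068. (PNT ⟺ this sum → 0 as n → ∞.)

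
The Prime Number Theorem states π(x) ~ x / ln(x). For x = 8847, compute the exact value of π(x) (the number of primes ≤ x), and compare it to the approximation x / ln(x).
π(8847) = 1102;  x/ln(x) ≈ 973.50;  relative error ≈ 11.66%.

Directly count primes up to 8847: π(8847) = 1102. The PNT approximation gives 8847/ln(8847) ≈ 8847/9.08783 ≈ 973.50. Relative error (π(x) − x/ln(x)) / π(x) ≈ 11.66%; the approximation is known to undercount slightly (Li(x) is a better estimate).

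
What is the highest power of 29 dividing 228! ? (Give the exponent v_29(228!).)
v_29(228!) = 7

Legendre's formula: v_p(n!) = Σ_{k ≥ 1} ⌊n / p^k⌋. For p = 29, n = 228, the terms are:
  ⌊228/29^1⌋ = ⌊228/29⌋ = 7
(the next term ⌊228/29^2⌋ = 0, terminating the sum). Summing: v_29(228!) = 7 = 7.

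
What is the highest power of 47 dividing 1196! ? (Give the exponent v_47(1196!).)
v_47(1196!) = 25

Legendre's formula: v_p(n!) = Σ_{k ≥ 1} ⌊n / p^k⌋. For p = 47, n = 1196, the terms are:
  ⌊1196/47^1⌋ = ⌊1196/47⌋ = 25
(the next term ⌊1196/47^2⌋ = 0, terminating the sum). Summing: v_47(1196!) = 25 = 25.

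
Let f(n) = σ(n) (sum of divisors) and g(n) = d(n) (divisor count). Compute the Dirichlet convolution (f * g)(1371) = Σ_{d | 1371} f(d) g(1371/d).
(σ * d)(1371) = 2760

Divisors of 1371: [1, 3, 457, 1371]. For each d | 1371:
  d = 1: σ(1) · d(1371/1) = 1 · 4 = 4
  d = 3: σ(3) · d(1371/3) = 4 · 2 = 8
  d = 457: σ(457) · d(1371/457) = 458 · 2 = 916
  d = 1371: σ(1371) · d(1371/1371) = 1832 · 1 = 1832
Summing: (σ * d)(1371) = 4 + 8 + 916 + 1832 = 2760.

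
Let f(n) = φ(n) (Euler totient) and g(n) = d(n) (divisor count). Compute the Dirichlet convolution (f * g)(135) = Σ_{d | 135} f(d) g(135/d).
(φ * d)(135) = 240

Divisors of 135: [1, 3, 5, 9, 15, 27, 45, 135]. For each d | 135:
  d = 1: φ(1) · d(135/1) = 1 · 8 = 8
  d = 3: φ(3) · d(135/3) = 2 · 6 = 12
  d = 5: φ(5) · d(135/5) = 4 · 4 = 16
  d = 9: φ(9) · d(135/9) = 6 · 4 = 24
  d = 15: φ(15) · d(135/15) = 8 · 3 = 24
  d = 27: φ(27) · d(135/27) = 18 · 2 = 36
  d = 45: φ(45) · d(135/45) = 24 · 2 = 48
  d = 135: φ(135) · d(135/135) = 72 · 1 = 72
Summing: (φ * d)(135) = 8 + 12 + 16 + 24 + 24 + 36 + 48 + 72 = 240.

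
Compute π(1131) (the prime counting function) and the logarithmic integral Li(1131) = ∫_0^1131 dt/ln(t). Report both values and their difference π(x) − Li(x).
π(1131) = 189;  Li(1131) ≈ 196.40;  π(x) − Li(x) ≈ -7.40.

Direct count of primes ≤ 1131 gives π(1131) = 189. Numerical evaluation of the logarithmic integral gives Li(1131) ≈ 196.40. The difference π(x) − Li(x) ≈ -7.40 is typically negative for small/moderate x (Li(x) overestimates), though Littlewood's theorem shows this sign changes infinitely often.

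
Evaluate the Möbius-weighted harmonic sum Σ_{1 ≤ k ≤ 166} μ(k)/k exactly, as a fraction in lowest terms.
Σ μ(k)/k = 37147735201867736136071528218126880862180532757536149798011737/2883076109987975829511815017668067153282692007803033159928034405

Values of μ(k) for 1 ≤ k ≤ 166: μ(1) = 1, μ(2) = -1, μ(3) = -1, μ(5) = -1, μ(6) = 1, μ(7) = -1, μ(10) = 1, μ(11) = -1, μ(13) = -1, μ(14) = 1, μ(15) = 1, μ(17) = -1, μ(19) = -1, μ(21) = 1, μ(22) = 1, μ(23) = -1, μ(26) = 1, μ(29) = -1, μ(30) = -1, μ(31) = -1, μ(33) = 1, μ(34) = 1, μ(35) = 1, μ(37) = -1, μ(38) = 1, μ(39) = 1, μ(41) = -1, μ(42) = -1, μ(43) = -1, μ(46) = 1, μ(47) = -1, μ(51) = 1, μ(53) = -1, μ(55) = 1, μ(57) = 1, μ(58) = 1, μ(59) = -1, μ(61) = -1, μ(62) = 1, μ(65) = 1, μ(66) = -1, μ(67) = -1, μ(69) = 1, μ(70) = -1, μ(71) = -1, μ(73) = -1, μ(74) = 1, μ(77) = 1, μ(78) = -1, μ(79) = -1, μ(82) = 1, μ(83) = -1, μ(85) = 1, μ(86) = 1, μ(87) = 1, μ(89) = -1, μ(91) = 1, μ(93) = 1, μ(94) = 1, μ(95) = 1, μ(97) = -1, μ(101) = -1, μ(102) = -1, μ(103) = -1, μ(105) = -1, μ(106) = 1, μ(107) = -1, μ(109) = -1, μ(110) = -1, μ(111) = 1, μ(113) = -1, μ(114) = -1, μ(115) = 1, μ(118) = 1, μ(119) = 1, μ(122) = 1, μ(123) = 1, μ(127) = -1, μ(129) = 1, μ(130) = -1, μ(131) = -1, μ(133) = 1, μ(134) = 1, μ(137) = -1, μ(138) = -1, μ(139) = -1, μ(141) = 1, μ(142) = 1, μ(143) = 1, μ(145) = 1, μ(146) = 1, μ(149) = -1, μ(151) = -1, μ(154) = -1, μ(155) = 1, μ(157) = -1, μ(158) = 1, μ(159) = 1, μ(161) = 1, μ(163) = -1, μ(165) = -1, μ(166) = 1, with μ = 0 on non-squarefree integers. Summing μ(k)/k for k where μ(k) ≠ 0 gives 37147735201867736136071528218126880862180532757536149798011737/2883076109987975829511815017668067153282692007803033159928034405 ≈ 0.0129. (PNT ⟺ this sum → 0 as n → ∞.)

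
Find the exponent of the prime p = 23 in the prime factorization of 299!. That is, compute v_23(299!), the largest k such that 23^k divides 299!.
v_23(299!) = 13

Legendre's formula: v_p(n!) = Σ_{k ≥ 1} ⌊n / p^k⌋. For p = 23, n = 299, the terms are:
  ⌊299/23^1⌋ = ⌊299/23⌋ = 13
(the next term ⌊299/23^2⌋ = 0, terminating the sum). Summing: v_23(299!) = 13 = 13.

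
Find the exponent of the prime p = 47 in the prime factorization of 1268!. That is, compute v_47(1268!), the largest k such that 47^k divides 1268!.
v_47(1268!) = 26

Legendre's formula: v_p(n!) = Σ_{k ≥ 1} ⌊n / p^k⌋. For p = 47, n = 1268, the terms are:
  ⌊1268/47^1⌋ = ⌊1268/47⌋ = 26
(the next term ⌊1268/47^2⌋ = 0, terminating the sum). Summing: v_47(1268!) = 26 = 26.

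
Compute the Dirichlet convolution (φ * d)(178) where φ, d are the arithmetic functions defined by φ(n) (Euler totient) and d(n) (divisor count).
(φ * d)(178) = 270

Divisors of 178: [1, 2, 89, 178]. For each d | 178:
  d = 1: φ(1) · d(178/1) = 1 · 4 = 4
  d = 2: φ(2) · d(178/2) = 1 · 2 = 2
  d = 89: φ(89) · d(178/89) = 88 · 2 = 176
  d = 178: φ(178) · d(178/178) = 88 · 1 = 88
Summing: (φ * d)(178) = 4 + 2 + 176 + 88 = 270.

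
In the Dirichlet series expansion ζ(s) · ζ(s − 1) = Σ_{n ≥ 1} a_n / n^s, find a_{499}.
σ(499) = 500

In the product (Σ m^0/m^s)(Σ k / k^s) = Σ (Σ_{d | n} d) / n^s, the coefficient of 1/n^s is σ(n) = Σ_{d | n} d. For n = 499, divisors are [1, 499]; summing: σ(499) = 500.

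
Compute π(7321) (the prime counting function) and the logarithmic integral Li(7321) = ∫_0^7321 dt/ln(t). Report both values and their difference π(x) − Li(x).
π(7321) = 933;  Li(7321) ≈ 950.49;  π(x) − Li(x) ≈ -17.49.

Direct count of primes ≤ 7321 gives π(7321) = 933. Numerical evaluation of the logarithmic integral gives Li(7321) ≈ 950.49. The difference π(x) − Li(x) ≈ -17.49 is typically negative for small/moderate x (Li(x) overestimates), though Littlewood's theorem shows this sign changes infinitely often.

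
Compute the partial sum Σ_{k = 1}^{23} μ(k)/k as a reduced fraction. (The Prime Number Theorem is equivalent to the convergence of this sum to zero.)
Σ μ(k)/k = -249979/223092870

Values of μ(k) for 1 ≤ k ≤ 23: μ(1) = 1, μ(2) = -1, μ(3) = -1, μ(5) = -1, μ(6) = 1, μ(7) = -1, μ(10) = 1, μ(11) = -1, μ(13) = -1, μ(14) = 1, μ(15) = 1, μ(17) = -1, μ(19) = -1, μ(21) = 1, μ(22) = 1, μ(23) = -1, with μ = 0 on non-squarefree integers. Summing μ(k)/k for k where μ(k) ≠ 0 gives -249979/223092870 ≈ -0.0011. (PNT ⟺ this sum → 0 as n → ∞.)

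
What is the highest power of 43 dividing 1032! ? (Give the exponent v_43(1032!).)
v_43(1032!) = 24

Legendre's formula: v_p(n!) = Σ_{k ≥ 1} ⌊n / p^k⌋. For p = 43, n = 1032, the terms are:
  ⌊1032/43^1⌋ = ⌊1032/43⌋ = 24
(the next term ⌊1032/43^2⌋ = 0, terminating the sum). Summing: v_43(1032!) = 24 = 24.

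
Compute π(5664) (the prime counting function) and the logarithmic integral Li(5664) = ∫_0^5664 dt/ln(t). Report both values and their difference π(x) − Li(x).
π(5664) = 746;  Li(5664) ≈ 761.66;  π(x) − Li(x) ≈ -15.66.

Direct count of primes ≤ 5664 gives π(5664) = 746. Numerical evaluation of the logarithmic integral gives Li(5664) ≈ 761.66. The difference π(x) − Li(x) ≈ -15.66 is typically negative for small/moderate x (Li(x) overestimates), though Littlewood's theorem shows this sign changes infinitely often.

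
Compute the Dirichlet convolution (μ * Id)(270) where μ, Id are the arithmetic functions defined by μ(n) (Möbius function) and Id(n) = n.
(μ * Id)(270) = 72

Divisors of 270: [1, 2, 3, 5, 6, 9, 10, 15, 18, 27, 30, 45, 54, 90, 135, 270]. For each d | 270:
  d = 1: μ(1) · Id(270/1) = 1 · 270 = 270
  d = 2: μ(2) · Id(270/2) = -1 · 135 = -135
  d = 3: μ(3) · Id(270/3) = -1 · 90 = -90
  d = 5: μ(5) · Id(270/5) = -1 · 54 = -54
  d = 6: μ(6) · Id(270/6) = 1 · 45 = 45
  d = 9: μ(9) · Id(270/9) = 0 · 30 = 0
  d = 10: μ(10) · Id(270/10) = 1 · 27 = 27
  d = 15: μ(15) · Id(270/15) = 1 · 18 = 18
  d = 18: μ(18) · Id(270/18) = 0 · 15 = 0
  d = 27: μ(27) · Id(270/27) = 0 · 10 = 0
  d = 30: μ(30) · Id(270/30) = -1 · 9 = -9
  d = 45: μ(45) · Id(270/45) = 0 · 6 = 0
  d = 54: μ(54) · Id(270/54) = 0 · 5 = 0
  d = 90: μ(90) · Id(270/90) = 0 · 3 = 0
  d = 135: μ(135) · Id(270/135) = 0 · 2 = 0
  d = 270: μ(270) · Id(270/270) = 0 · 1 = 0
Summing: (μ * Id)(270) = 270 + -135 + -90 + -54 + 45 + 0 + 27 + 18 + 0 + 0 + -9 + 0 + 0 + 0 + 0 + 0 = 72.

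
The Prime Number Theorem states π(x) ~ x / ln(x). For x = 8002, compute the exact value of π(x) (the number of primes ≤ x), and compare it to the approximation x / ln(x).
π(8002) = 1007;  x/ln(x) ≈ 890.35;  relative error ≈ 11.58%.

Directly count primes up to 8002: π(8002) = 1007. The PNT approximation gives 8002/ln(8002) ≈ 8002/8.98745 ≈ 890.35. Relative error (π(x) − x/ln(x)) / π(x) ≈ 11.58%; the approximation is known to undercount slightly (Li(x) is a better estimate).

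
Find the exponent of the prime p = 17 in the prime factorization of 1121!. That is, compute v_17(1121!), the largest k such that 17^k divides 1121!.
v_17(1121!) = 68

Legendre's formula: v_p(n!) = Σ_{k ≥ 1} ⌊n / p^k⌋. For p = 17, n = 1121, the terms are:
  ⌊1121/17^1⌋ = ⌊1121/17⌋ = 65
  ⌊1121/17^2⌋ = ⌊1121/289⌋ = 3
(the next term ⌊1121/17^3⌋ = 0, terminating the sum). Summing: v_17(1121!) = 65 + 3 = 68.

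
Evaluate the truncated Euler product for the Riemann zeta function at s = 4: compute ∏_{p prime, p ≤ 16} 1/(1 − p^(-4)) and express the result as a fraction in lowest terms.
∏ = 11033033011/10194124800

The primes p ≤ 16 are [2, 3, 5, 7, 11, 13]. For each prime, (1 − 1/p^4)^(-1) = p^4 / (p^4 − 1). The product is (1 − 1/2^4)^(-1), (1 − 1/3^4)^(-1), (1 − 1/5^4)^(-1), (1 − 1/7^4)^(-1), (1 − 1/11^4)^(-1), (1 − 1/13^4)^(-1) = ∏ p^4 / (p^4 − 1) = 11033033011/10194124800.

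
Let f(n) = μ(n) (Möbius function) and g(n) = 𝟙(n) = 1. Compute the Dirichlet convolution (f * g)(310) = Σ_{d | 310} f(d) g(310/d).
(μ * 𝟙)(310) = 0

Divisors of 310: [1, 2, 5, 10, 31, 62, 155, 310]. For each d | 310:
  d = 1: μ(1) · 𝟙(310/1) = 1 · 1 = 1
  d = 2: μ(2) · 𝟙(310/2) = -1 · 1 = -1
  d = 5: μ(5) · 𝟙(310/5) = -1 · 1 = -1
  d = 10: μ(10) · 𝟙(310/10) = 1 · 1 = 1
  d = 31: μ(31) · 𝟙(310/31) = -1 · 1 = -1
  d = 62: μ(62) · 𝟙(310/62) = 1 · 1 = 1
  d = 155: μ(155) · 𝟙(310/155) = 1 · 1 = 1
  d = 310: μ(310) · 𝟙(310/310) = -1 · 1 = -1
Summing: (μ * 𝟙)(310) = 1 + -1 + -1 + 1 + -1 + 1 + 1 + -1 = 0.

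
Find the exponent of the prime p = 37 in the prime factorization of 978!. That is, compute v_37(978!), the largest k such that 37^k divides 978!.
v_37(978!) = 26

Legendre's formula: v_p(n!) = Σ_{k ≥ 1} ⌊n / p^k⌋. For p = 37, n = 978, the terms are:
  ⌊978/37^1⌋ = ⌊978/37⌋ = 26
(the next term ⌊978/37^2⌋ = 0, terminating the sum). Summing: v_37(978!) = 26 = 26.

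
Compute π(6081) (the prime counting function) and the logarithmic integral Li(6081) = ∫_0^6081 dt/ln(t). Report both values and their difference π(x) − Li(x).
π(6081) = 793;  Li(6081) ≈ 809.72;  π(x) − Li(x) ≈ -16.72.

Direct count of primes ≤ 6081 gives π(6081) = 793. Numerical evaluation of the logarithmic integral gives Li(6081) ≈ 809.72. The difference π(x) − Li(x) ≈ -16.72 is typically negative for small/moderate x (Li(x) overestimates), though Littlewood's theorem shows this sign changes infinitely often.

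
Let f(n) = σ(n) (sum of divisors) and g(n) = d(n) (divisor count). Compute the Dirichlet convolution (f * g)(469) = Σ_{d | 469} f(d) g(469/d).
(σ * d)(469) = 700

Divisors of 469: [1, 7, 67, 469]. For each d | 469:
  d = 1: σ(1) · d(469/1) = 1 · 4 = 4
  d = 7: σ(7) · d(469/7) = 8 · 2 = 16
  d = 67: σ(67) · d(469/67) = 68 · 2 = 136
  d = 469: σ(469) · d(469/469) = 544 · 1 = 544
Summing: (σ * d)(469) = 4 + 16 + 136 + 544 = 700.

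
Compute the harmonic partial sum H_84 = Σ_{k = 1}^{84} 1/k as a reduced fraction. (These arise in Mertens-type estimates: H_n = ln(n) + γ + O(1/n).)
H_84 = 3681181948368536301765969745576439759/734184632222154704090370027645633600

Direct summation: H_84 = 1 + 1/2 + ... + 1/84. The least common denominator is lcm(1, ..., 84) = 8076030954443701744994070304101969600; over this denominator the numerator is 8076030954443701744994070304101969600 + 4038015477221850872497035152050984800 + 2692010318147900581664690101367323200 + 2019007738610925436248517576025492400 + 1615206190888740348998814060820393920 + 1346005159073950290832345050683661600 + 1153718707777671677856295757728852800 + 1009503869305462718124258788012746200 + 897336772715966860554896700455774400 + 807603095444370174499407030410196960 + 734184632222154704090370027645633600 + 673002579536975145416172525341830800 + 621233150341823211153390023392459200 + 576859353888835838928147878864426400 + 538402063629580116332938020273464640 + 504751934652731359062129394006373100 + 475060644379041279117298253182468800 + 448668386357983430277448350227887200 + 425054260760194828683898437057998400 + 403801547722185087249703515205098480 + 384572902592557225952098585909617600 + 367092316111077352045185013822816800 + 351131780627987032391046534960955200 + 336501289768487572708086262670915400 + 323041238177748069799762812164078784 + 310616575170911605576695011696229600 + 299112257571988953518298900151924800 + 288429676944417919464073939432213200 + 278483826015300060172209320831102400 + 269201031814790058166469010136732320 + 260517127562700056290131300132321600 + 252375967326365679531064697003186550 + 244728210740718234696790009215211200 + 237530322189520639558649126591234400 + 230743741555534335571259151545770560 + 224334193178991715138724175113943600 + 218271106876856803918758656867620800 + 212527130380097414341949218528999200 + 207077716780607737051130007797486400 + 201900773861092543624851757602549240 + 196976364742529310853513909856145600 + 192286451296278612976049292954808800 + 187814673359155854534745821025627200 + 183546158055538676022592506911408400 + 179467354543193372110979340091154880 + 175565890313993516195523267480477600 + 171830445839227696702001495831956800 + 168250644884243786354043131335457700 + 164816958253953096836613679675550400 + 161520619088874034899881406082039392 + 158353548126347093039099417727489600 + 155308287585455802788347505848114800 + 152377942536673617830076798190603200 + 149556128785994476759149450075962400 + 146836926444430940818074005529126720 + 144214838472208959732036969716106600 + 141684753586731609561299479019332800 + 139241913007650030086104660415551200 + 136881880583791554999899496679694400 + 134600515907395029083234505068366160 + 132393950072847569590066726296753600 + 130258563781350028145065650066160800 + 128190967530852408650699528636539200 + 126187983663182839765532348501593275 + 124246630068364642230678004678491840 + 122364105370359117348395004607605600 + 120537775439458234999911497076148800 + 118765161094760319779324563295617200 + 117043926875995677463682178320318400 + 115371870777767167785629575772885280 + 113746914851319742887240426818337600 + 112167096589495857569362087556971800 + 110630561019776736232795483617835200 + 109135553438428401959379328433810400 + 107680412725916023266587604054692928 + 106263565190048707170974609264499600 + 104883518888879243441481432520804800 + 103538858390303868525565003898743200 + 102228239929667110696127472203822400 + 100950386930546271812425878801274620 + 99704085857329651172766300050641600 + 98488182371264655426756954928072800 + 97301577764381948734868316916891200 + 96143225648139306488024646477404400 = 40493001432053899319425667201340837349, so H_84 = 40493001432053899319425667201340837349/8076030954443701744994070304101969600; reducing by gcd(40493001432053899319425667201340837349, 8076030954443701744994070304101969600) = 11 gives 3681181948368536301765969745576439759/734184632222154704090370027645633600 ≈ 5.01397. (The PNT-adjacent estimate ln(84) + γ ≈ 5.00803 matches within O(1/n).)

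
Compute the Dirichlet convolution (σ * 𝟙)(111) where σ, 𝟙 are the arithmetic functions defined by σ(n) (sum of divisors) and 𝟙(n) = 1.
(σ * 𝟙)(111) = 195

Divisors of 111: [1, 3, 37, 111]. For each d | 111:
  d = 1: σ(1) · 𝟙(111/1) = 1 · 1 = 1
  d = 3: σ(3) · 𝟙(111/3) = 4 · 1 = 4
  d = 37: σ(37) · 𝟙(111/37) = 38 · 1 = 38
  d = 111: σ(111) · 𝟙(111/111) = 152 · 1 = 152
Summing: (σ * 𝟙)(111) = 1 + 4 + 38 + 152 = 195.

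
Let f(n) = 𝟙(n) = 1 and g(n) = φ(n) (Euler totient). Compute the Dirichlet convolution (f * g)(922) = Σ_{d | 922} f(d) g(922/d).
(𝟙 * φ)(922) = 922

Divisors of 922: [1, 2, 461, 922]. For each d | 922:
  d = 1: 𝟙(1) · φ(922/1) = 1 · 460 = 460
  d = 2: 𝟙(2) · φ(922/2) = 1 · 460 = 460
  d = 461: 𝟙(461) · φ(922/461) = 1 · 1 = 1
  d = 922: 𝟙(922) · φ(922/922) = 1 · 1 = 1
Summing: (𝟙 * φ)(922) = 460 + 460 + 1 + 1 = 922.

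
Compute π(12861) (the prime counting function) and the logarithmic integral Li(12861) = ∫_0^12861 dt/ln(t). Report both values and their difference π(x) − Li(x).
π(12861) = 1532;  Li(12861) ≈ 1552.43;  π(x) − Li(x) ≈ -20.43.

Direct count of primes ≤ 12861 gives π(12861) = 1532. Numerical evaluation of the logarithmic integral gives Li(12861) ≈ 1552.43. The difference π(x) − Li(x) ≈ -20.43 is typically negative for small/moderate x (Li(x) overestimates), though Littlewood's theorem shows this sign changes infinitely often.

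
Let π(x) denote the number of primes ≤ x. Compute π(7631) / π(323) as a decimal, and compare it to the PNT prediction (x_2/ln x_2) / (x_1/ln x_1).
π(7631)/π(323) = 968/66 ≈ 14.6667;  PNT prediction ≈ 15.2684.

π(323) = 66 and π(7631) = 968, so π(7631)/π(323) ≈ 14.6667. The PNT-predicted ratio is (7631/ln(7631)) / (323/ln(323)) ≈ 15.2684. The two agree to within a few percent, as expected.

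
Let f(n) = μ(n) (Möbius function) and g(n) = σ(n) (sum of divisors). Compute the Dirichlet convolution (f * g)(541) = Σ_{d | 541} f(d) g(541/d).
(μ * σ)(541) = 541

Divisors of 541: [1, 541]. For each d | 541:
  d = 1: μ(1) · σ(541/1) = 1 · 542 = 542
  d = 541: μ(541) · σ(541/541) = -1 · 1 = -1
Summing: (μ * σ)(541) = 542 + -1 = 541.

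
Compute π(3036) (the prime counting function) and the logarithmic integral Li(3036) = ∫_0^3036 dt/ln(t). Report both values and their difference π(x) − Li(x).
π(3036) = 434;  Li(3036) ≈ 447.25;  π(x) − Li(x) ≈ -13.25.

Direct count of primes ≤ 3036 gives π(3036) = 434. Numerical evaluation of the logarithmic integral gives Li(3036) ≈ 447.25. The difference π(x) − Li(x) ≈ -13.25 is typically negative for small/moderate x (Li(x) overestimates), though Littlewood's theorem shows this sign changes infinitely often.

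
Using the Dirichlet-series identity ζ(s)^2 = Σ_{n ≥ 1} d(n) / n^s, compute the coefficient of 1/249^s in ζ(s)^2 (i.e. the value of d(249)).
d(249) = 4

ζ(s)^2 = (Σ 1/m^s)(Σ 1/k^s). The coefficient of 1/n^s in the product is the number of ordered pairs (m, k) with mk = n, which equals d(n). For n = 249, divisors are [1, 3, 83, 249], so d(249) = 4.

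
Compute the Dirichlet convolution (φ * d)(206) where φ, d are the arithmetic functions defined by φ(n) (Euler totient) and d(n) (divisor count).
(φ * d)(206) = 312

Divisors of 206: [1, 2, 103, 206]. For each d | 206:
  d = 1: φ(1) · d(206/1) = 1 · 4 = 4
  d = 2: φ(2) · d(206/2) = 1 · 2 = 2
  d = 103: φ(103) · d(206/103) = 102 · 2 = 204
  d = 206: φ(206) · d(206/206) = 102 · 1 = 102
Summing: (φ * d)(206) = 4 + 2 + 204 + 102 = 312.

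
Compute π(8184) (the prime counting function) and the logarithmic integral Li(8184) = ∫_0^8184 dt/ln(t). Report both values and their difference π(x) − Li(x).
π(8184) = 1027;  Li(8184) ≈ 1046.86;  π(x) − Li(x) ≈ -19.86.

Direct count of primes ≤ 8184 gives π(8184) = 1027. Numerical evaluation of the logarithmic integral gives Li(8184) ≈ 1046.86. The difference π(x) − Li(x) ≈ -19.86 is typically negative for small/moderate x (Li(x) overestimates), though Littlewood's theorem shows this sign changes infinitely often.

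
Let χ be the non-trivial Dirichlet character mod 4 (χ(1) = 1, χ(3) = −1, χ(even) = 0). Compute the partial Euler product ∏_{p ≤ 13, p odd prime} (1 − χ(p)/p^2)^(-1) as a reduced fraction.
∏ = 143143/156160

The odd primes p ≤ 13 are [3, 5, 7, 11, 13]. For each, χ(p) = 1 if p ≡ 1 mod 4, χ(p) = −1 if p ≡ 3 mod 4. Taking (1 − χ(p)/p^2)^(-1) = p^2/(p^2 − χ(p)): (1 − (-1)/3^2)^(-1) · (1 − (1)/5^2)^(-1) · (1 − (-1)/7^2)^(-1) · (1 − (-1)/11^2)^(-1) · (1 − (1)/13^2)^(-1) = 143143/156160.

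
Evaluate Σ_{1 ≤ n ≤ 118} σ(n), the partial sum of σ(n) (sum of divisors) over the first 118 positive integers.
Σ_{n ≤ 118} σ(n) = 11469

Compute σ(n) for each 1 ≤ n ≤ 118: σ(1) = 1, σ(2) = 3, σ(3) = 4, σ(4) = 7, σ(5) = 6, σ(6) = 12, σ(7) = 8, σ(8) = 15, σ(9) = 13, σ(10) = 18, σ(11) = 12, σ(12) = 28, σ(13) = 14, σ(14) = 24, σ(15) = 24, σ(16) = 31, σ(17) = 18, σ(18) = 39, σ(19) = 20, σ(20) = 42, σ(21) = 32, σ(22) = 36, σ(23) = 24, σ(24) = 60, σ(25) = 31, σ(26) = 42, σ(27) = 40, σ(28) = 56, σ(29) = 30, σ(30) = 72, σ(31) = 32, σ(32) = 63, σ(33) = 48, σ(34) = 54, σ(35) = 48, σ(36) = 91, σ(37) = 38, σ(38) = 60, σ(39) = 56, σ(40) = 90, σ(41) = 42, σ(42) = 96, σ(43) = 44, σ(44) = 84, σ(45) = 78, σ(46) = 72, σ(47) = 48, σ(48) = 124, σ(49) = 57, σ(50) = 93, σ(51) = 72, σ(52) = 98, σ(53) = 54, σ(54) = 120, σ(55) = 72, σ(56) = 120, σ(57) = 80, σ(58) = 90, σ(59) = 60, σ(60) = 168, σ(61) = 62, σ(62) = 96, σ(63) = 104, σ(64) = 127, σ(65) = 84, σ(66) = 144, σ(67) = 68, σ(68) = 126, σ(69) = 96, σ(70) = 144, σ(71) = 72, σ(72) = 195, σ(73) = 74, σ(74) = 114, σ(75) = 124, σ(76) = 140, σ(77) = 96, σ(78) = 168, σ(79) = 80, σ(80) = 186, σ(81) = 121, σ(82) = 126, σ(83) = 84, σ(84) = 224, σ(85) = 108, σ(86) = 132, σ(87) = 120, σ(88) = 180, σ(89) = 90, σ(90) = 234, σ(91) = 112, σ(92) = 168, σ(93) = 128, σ(94) = 144, σ(95) = 120, σ(96) = 252, σ(97) = 98, σ(98) = 171, σ(99) = 156, σ(100) = 217, σ(101) = 102, σ(102) = 216, σ(103) = 104, σ(104) = 210, σ(105) = 192, σ(106) = 162, σ(107) = 108, σ(108) = 280, σ(109) = 110, σ(110) = 216, σ(111) = 152, σ(112) = 248, σ(113) = 114, σ(114) = 240, σ(115) = 144, σ(116) = 210, σ(117) = 182, σ(118) = 180. Summing all 118 values: 11469. (Average order: Σ_{n ≤ x} σ(n) ~ (π²/12) x². For x = 118, (π²/12)·118² ≈ 11452.03.)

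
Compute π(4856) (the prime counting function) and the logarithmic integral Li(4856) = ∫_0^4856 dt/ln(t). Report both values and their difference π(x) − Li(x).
π(4856) = 650;  Li(4856) ≈ 667.34;  π(x) − Li(x) ≈ -17.34.

Direct count of primes ≤ 4856 gives π(4856) = 650. Numerical evaluation of the logarithmic integral gives Li(4856) ≈ 667.34. The difference π(x) − Li(x) ≈ -17.34 is typically negative for small/moderate x (Li(x) overestimates), though Littlewood's theorem shows this sign changes infinitely often.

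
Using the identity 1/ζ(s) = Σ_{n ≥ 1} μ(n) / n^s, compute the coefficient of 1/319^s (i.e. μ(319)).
μ(319) = 1

Factor n = 319 = 11 · 29. μ(n) = 0 if any exponent ≥ 2 (not squarefree); otherwise μ(n) = (−1)^{ω(n)} where ω(n) is the number of distinct prime factors. Applying: μ(319) = 1.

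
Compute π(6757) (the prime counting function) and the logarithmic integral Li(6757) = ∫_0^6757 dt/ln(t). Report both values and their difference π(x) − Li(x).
π(6757) = 869;  Li(6757) ≈ 886.83;  π(x) − Li(x) ≈ -17.83.

Direct count of primes ≤ 6757 gives π(6757) = 869. Numerical evaluation of the logarithmic integral gives Li(6757) ≈ 886.83. The difference π(x) − Li(x) ≈ -17.83 is typically negative for small/moderate x (Li(x) overestimates), though Littlewood's theorem shows this sign changes infinitely often.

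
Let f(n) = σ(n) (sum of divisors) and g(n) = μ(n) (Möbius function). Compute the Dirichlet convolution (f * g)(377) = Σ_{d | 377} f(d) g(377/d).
(σ * μ)(377) = 377

Divisors of 377: [1, 13, 29, 377]. For each d | 377:
  d = 1: σ(1) · μ(377/1) = 1 · 1 = 1
  d = 13: σ(13) · μ(377/13) = 14 · -1 = -14
  d = 29: σ(29) · μ(377/29) = 30 · -1 = -30
  d = 377: σ(377) · μ(377/377) = 420 · 1 = 420
Summing: (σ * μ)(377) = 1 + -14 + -30 + 420 = 377.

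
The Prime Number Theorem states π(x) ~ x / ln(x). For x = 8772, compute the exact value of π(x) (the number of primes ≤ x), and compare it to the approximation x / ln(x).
π(8772) = 1093;  x/ln(x) ≈ 966.15;  relative error ≈ 11.61%.

Directly count primes up to 8772: π(8772) = 1093. The PNT approximation gives 8772/ln(8772) ≈ 8772/9.07932 ≈ 966.15. Relative error (π(x) − x/ln(x)) / π(x) ≈ 11.61%; the approximation is known to undercount slightly (Li(x) is a better estimate).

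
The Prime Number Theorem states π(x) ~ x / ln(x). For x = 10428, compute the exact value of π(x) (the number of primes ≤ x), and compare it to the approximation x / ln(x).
π(10428) = 1275;  x/ln(x) ≈ 1127.08;  relative error ≈ 11.60%.

Directly count primes up to 10428: π(10428) = 1275. The PNT approximation gives 10428/ln(10428) ≈ 10428/9.25225 ≈ 1127.08. Relative error (π(x) − x/ln(x)) / π(x) ≈ 11.60%; the approximation is known to undercount slightly (Li(x) is a better estimate).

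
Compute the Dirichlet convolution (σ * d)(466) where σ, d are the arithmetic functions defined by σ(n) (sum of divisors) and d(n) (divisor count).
(σ * d)(466) = 1180

Divisors of 466: [1, 2, 233, 466]. For each d | 466:
  d = 1: σ(1) · d(466/1) = 1 · 4 = 4
  d = 2: σ(2) · d(466/2) = 3 · 2 = 6
  d = 233: σ(233) · d(466/233) = 234 · 2 = 468
  d = 466: σ(466) · d(466/466) = 702 · 1 = 702
Summing: (σ * d)(466) = 4 + 6 + 468 + 702 = 1180.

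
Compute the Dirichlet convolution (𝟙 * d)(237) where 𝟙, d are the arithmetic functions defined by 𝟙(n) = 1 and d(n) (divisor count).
(𝟙 * d)(237) = 9

Divisors of 237: [1, 3, 79, 237]. For each d | 237:
  d = 1: 𝟙(1) · d(237/1) = 1 · 4 = 4
  d = 3: 𝟙(3) · d(237/3) = 1 · 2 = 2
  d = 79: 𝟙(79) · d(237/79) = 1 · 2 = 2
  d = 237: 𝟙(237) · d(237/237) = 1 · 1 = 1
Summing: (𝟙 * d)(237) = 4 + 2 + 2 + 1 = 9.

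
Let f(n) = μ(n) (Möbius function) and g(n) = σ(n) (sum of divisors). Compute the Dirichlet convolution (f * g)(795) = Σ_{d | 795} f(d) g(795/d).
(μ * σ)(795) = 795

Divisors of 795: [1, 3, 5, 15, 53, 159, 265, 795]. For each d | 795:
  d = 1: μ(1) · σ(795/1) = 1 · 1296 = 1296
  d = 3: μ(3) · σ(795/3) = -1 · 324 = -324
  d = 5: μ(5) · σ(795/5) = -1 · 216 = -216
  d = 15: μ(15) · σ(795/15) = 1 · 54 = 54
  d = 53: μ(53) · σ(795/53) = -1 · 24 = -24
  d = 159: μ(159) · σ(795/159) = 1 · 6 = 6
  d = 265: μ(265) · σ(795/265) = 1 · 4 = 4
  d = 795: μ(795) · σ(795/795) = -1 · 1 = -1
Summing: (μ * σ)(795) = 1296 + -324 + -216 + 54 + -24 + 6 + 4 + -1 = 795.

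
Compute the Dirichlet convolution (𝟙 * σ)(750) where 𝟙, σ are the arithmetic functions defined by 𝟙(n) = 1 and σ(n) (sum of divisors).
(𝟙 * σ)(750) = 3880

Divisors of 750: [1, 2, 3, 5, 6, 10, 15, 25, 30, 50, 75, 125, 150, 250, 375, 750]. For each d | 750:
  d = 1: 𝟙(1) · σ(750/1) = 1 · 1872 = 1872
  d = 2: 𝟙(2) · σ(750/2) = 1 · 624 = 624
  d = 3: 𝟙(3) · σ(750/3) = 1 · 468 = 468
  d = 5: 𝟙(5) · σ(750/5) = 1 · 372 = 372
  d = 6: 𝟙(6) · σ(750/6) = 1 · 156 = 156
  d = 10: 𝟙(10) · σ(750/10) = 1 · 124 = 124
  d = 15: 𝟙(15) · σ(750/15) = 1 · 93 = 93
  d = 25: 𝟙(25) · σ(750/25) = 1 · 72 = 72
  d = 30: 𝟙(30) · σ(750/30) = 1 · 31 = 31
  d = 50: 𝟙(50) · σ(750/50) = 1 · 24 = 24
  d = 75: 𝟙(75) · σ(750/75) = 1 · 18 = 18
  d = 125: 𝟙(125) · σ(750/125) = 1 · 12 = 12
  d = 150: 𝟙(150) · σ(750/150) = 1 · 6 = 6
  d = 250: 𝟙(250) · σ(750/250) = 1 · 4 = 4
  d = 375: 𝟙(375) · σ(750/375) = 1 · 3 = 3
  d = 750: 𝟙(750) · σ(750/750) = 1 · 1 = 1
Summing: (𝟙 * σ)(750) = 1872 + 624 + 468 + 372 + 156 + 124 + 93 + 72 + 31 + 24 + 18 + 12 + 6 + 4 + 3 + 1 = 3880.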